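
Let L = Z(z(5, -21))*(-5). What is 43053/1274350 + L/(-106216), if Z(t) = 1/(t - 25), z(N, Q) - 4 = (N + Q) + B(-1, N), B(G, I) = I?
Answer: 6651226663/196881977600 ≈ 0.033783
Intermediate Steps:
z(N, Q) = 4 + Q + 2*N (z(N, Q) = 4 + ((N + Q) + N) = 4 + (Q + 2*N) = 4 + Q + 2*N)
Z(t) = 1/(-25 + t)
L = 5/32 (L = -5/(-25 + (4 - 21 + 2*5)) = -5/(-25 + (4 - 21 + 10)) = -5/(-25 - 7) = -5/(-32) = -1/32*(-5) = 5/32 ≈ 0.15625)
43053/1274350 + L/(-106216) = 43053/1274350 + (5/32)/(-106216) = 43053*(1/1274350) + (5/32)*(-1/106216) = 43053/1274350 - 5/3398912 = 6651226663/196881977600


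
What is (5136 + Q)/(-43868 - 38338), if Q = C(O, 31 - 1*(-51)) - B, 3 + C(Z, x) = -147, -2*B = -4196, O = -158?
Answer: -1444/41103 ≈ -0.035131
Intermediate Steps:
B = 2098 (B = -½*(-4196) = 2098)
C(Z, x) = -150 (C(Z, x) = -3 - 147 = -150)
Q = -2248 (Q = -150 - 1*2098 = -150 - 2098 = -2248)
(5136 + Q)/(-43868 - 38338) = (5136 - 2248)/(-43868 - 38338) = 2888/(-82206) = 2888*(-1/82206) = -1444/41103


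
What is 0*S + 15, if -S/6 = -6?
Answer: 15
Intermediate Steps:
S = 36 (S = -6*(-6) = 36)
0*S + 15 = 0*36 + 15 = 0 + 15 = 15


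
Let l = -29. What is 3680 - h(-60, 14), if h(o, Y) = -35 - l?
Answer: 3686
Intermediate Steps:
h(o, Y) = -6 (h(o, Y) = -35 - 1*(-29) = -35 + 29 = -6)
3680 - h(-60, 14) = 3680 - 1*(-6) = 3680 + 6 = 3686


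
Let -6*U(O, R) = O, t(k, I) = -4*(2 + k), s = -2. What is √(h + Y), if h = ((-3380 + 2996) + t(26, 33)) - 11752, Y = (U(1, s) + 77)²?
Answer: I*√228407/6 ≈ 79.653*I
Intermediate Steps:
t(k, I) = -8 - 4*k
U(O, R) = -O/6
Y = 212521/36 (Y = (-⅙*1 + 77)² = (-⅙ + 77)² = (461/6)² = 212521/36 ≈ 5903.4)
h = -12248 (h = ((-3380 + 2996) + (-8 - 4*26)) - 11752 = (-384 + (-8 - 104)) - 11752 = (-384 - 112) - 11752 = -496 - 11752 = -12248)
√(h + Y) = √(-12248 + 212521/36) = √(-228407/36) = I*√228407/6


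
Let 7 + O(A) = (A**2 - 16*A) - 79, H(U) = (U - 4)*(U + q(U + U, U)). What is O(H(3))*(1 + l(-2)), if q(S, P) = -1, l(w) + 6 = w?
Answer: 350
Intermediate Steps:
l(w) = -6 + w
H(U) = (-1 + U)*(-4 + U) (H(U) = (U - 4)*(U - 1) = (-4 + U)*(-1 + U) = (-1 + U)*(-4 + U))
O(A) = -86 + A**2 - 16*A (O(A) = -7 + ((A**2 - 16*A) - 79) = -7 + (-79 + A**2 - 16*A) = -86 + A**2 - 16*A)
O(H(3))*(1 + l(-2)) = (-86 + (4 + 3**2 - 5*3)**2 - 16*(4 + 3**2 - 5*3))*(1 + (-6 - 2)) = (-86 + (4 + 9 - 15)**2 - 16*(4 + 9 - 15))*(1 - 8) = (-86 + (-2)**2 - 16*(-2))*(-7) = (-86 + 4 + 32)*(-7) = -50*(-7) = 350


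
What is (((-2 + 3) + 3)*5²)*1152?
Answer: 115200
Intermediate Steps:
(((-2 + 3) + 3)*5²)*1152 = ((1 + 3)*25)*1152 = (4*25)*1152 = 100*1152 = 115200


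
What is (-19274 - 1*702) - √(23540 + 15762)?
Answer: -19976 - √39302 ≈ -20174.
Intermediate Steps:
(-19274 - 1*702) - √(23540 + 15762) = (-19274 - 702) - √39302 = -19976 - √39302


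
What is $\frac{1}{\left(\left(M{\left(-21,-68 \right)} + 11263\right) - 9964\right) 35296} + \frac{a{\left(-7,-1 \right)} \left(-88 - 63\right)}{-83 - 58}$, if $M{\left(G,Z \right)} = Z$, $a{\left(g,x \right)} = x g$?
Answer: $\frac{45925990573}{6126362016} \approx 7.4965$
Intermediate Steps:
$a{\left(g,x \right)} = g x$
$\frac{1}{\left(\left(M{\left(-21,-68 \right)} + 11263\right) - 9964\right) 35296} + \frac{a{\left(-7,-1 \right)} \left(-88 - 63\right)}{-83 - 58} = \frac{1}{\left(\left(-68 + 11263\right) - 9964\right) 35296} + \frac{\left(-7\right) \left(-1\right) \left(-88 - 63\right)}{-83 - 58} = \frac{1}{11195 - 9964} \cdot \frac{1}{35296} + \frac{7 \left(-151\right)}{-83 - 58} = \frac{1}{1231} \cdot \frac{1}{35296} - \frac{1057}{-141} = \frac{1}{1231} \cdot \frac{1}{35296} - - \frac{1057}{141} = \frac{1}{43449376} + \frac{1057}{141} = \frac{45925990573}{6126362016}$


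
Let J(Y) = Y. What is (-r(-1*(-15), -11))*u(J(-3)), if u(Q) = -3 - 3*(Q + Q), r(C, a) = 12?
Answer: -180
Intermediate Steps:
u(Q) = -3 - 6*Q
(-r(-1*(-15), -11))*u(J(-3)) = (-1*12)*(-3 - 6*(-3)) = -12*(-3 + 18) = -12*15 = -180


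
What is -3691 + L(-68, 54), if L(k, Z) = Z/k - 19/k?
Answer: -251023/68 ≈ -3691.5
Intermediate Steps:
L(k, Z) = -19/k + Z/k
-3691 + L(-68, 54) = -3691 + (-19 + 54)/(-68) = -3691 - 1/68*35 = -3691 - 35/68 = -251023/68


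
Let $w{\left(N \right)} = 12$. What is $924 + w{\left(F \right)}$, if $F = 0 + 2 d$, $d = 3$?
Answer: $936$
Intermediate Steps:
$F = 6$ ($F = 0 + 2 \cdot 3 = 0 + 6 = 6$)
$924 + w{\left(F \right)} = 924 + 12 = 936$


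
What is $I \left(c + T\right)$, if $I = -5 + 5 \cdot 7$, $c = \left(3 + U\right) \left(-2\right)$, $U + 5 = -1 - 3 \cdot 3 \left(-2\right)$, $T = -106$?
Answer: $-4080$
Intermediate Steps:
$U = 12$ ($U = -5 - \left(1 + 3 \cdot 3 \left(-2\right)\right) = -5 - -17 = -5 + \left(-1 + 18\right) = -5 + 17 = 12$)
$c = -30$ ($c = \left(3 + 12\right) \left(-2\right) = 15 \left(-2\right) = -30$)
$I = 30$ ($I = -5 + 35 = 30$)
$I \left(c + T\right) = 30 \left(-30 - 106\right) = 30 \left(-136\right) = -4080$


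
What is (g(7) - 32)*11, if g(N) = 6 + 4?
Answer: -242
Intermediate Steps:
g(N) = 10
(g(7) - 32)*11 = (10 - 32)*11 = -22*11 = -242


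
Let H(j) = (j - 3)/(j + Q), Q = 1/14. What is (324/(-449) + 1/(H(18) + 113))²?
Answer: 84958232163841/167204321424001 ≈ 0.50811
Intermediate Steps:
Q = 1/14 ≈ 0.071429
H(j) = (-3 + j)/(1/14 + j) (H(j) = (j - 3)/(j + 1/14) = (-3 + j)/(1/14 + j))
(324/(-449) + 1/(H(18) + 113))² = (324/(-449) + 1/(14*(-3 + 18)/(1 + 14*18) + 113))² = (324*(-1/449) + 1/(14*15/(1 + 252) + 113))² = (-324/449 + 1/(14*15/253 + 113))² = (-324/449 + 1/(14*(1/253)*15 + 113))² = (-324/449 + 1/(210/253 + 113))² = (-324/449 + 1/(28799/253))² = (-324/449 + 253/28799)² = (-9217279/12930751)² = 84958232163841/167204321424001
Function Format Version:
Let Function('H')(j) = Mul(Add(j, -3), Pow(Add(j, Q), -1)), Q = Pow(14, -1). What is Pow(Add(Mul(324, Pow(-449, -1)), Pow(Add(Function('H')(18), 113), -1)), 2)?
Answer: Rational(84958232163841, 167204321424001) ≈ 0.50811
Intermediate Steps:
Q = Rational(1, 14) ≈ 0.071429
Function('H')(j) = Mul(Pow(Add(Rational(1, 14), j), -1), Add(-3, j)) (Function('H')(j) = Mul(Add(j, -3), Pow(Add(j, Rational(1, 14)), -1)) = Mul(Add(-3, j), Pow(Add(Rational(1, 14), j), -1)) = Mul(Pow(Add(Rational(1, 14), j), -1), Add(-3, j)))
Pow(Add(Mul(324, Pow(-449, -1)), Pow(Add(Function('H')(18), 113), -1)), 2) = Pow(Add(Mul(324, Pow(-449, -1)), Pow(Add(Mul(14, Pow(Add(1, Mul(14, 18)), -1), Add(-3, 18)), 113), -1)), 2) = Pow(Add(Mul(324, Rational(-1, 449)), Pow(Add(Mul(14, Pow(Add(1, 252), -1), 15), 113), -1)), 2) = Pow(Add(Rational(-324, 449), Pow(Add(Mul(14, Pow(253, -1), 15), 113), -1)), 2) = Pow(Add(Rational(-324, 449), Pow(Add(Mul(14, Rational(1, 253), 15), 113), -1)), 2) = Pow(Add(Rational(-324, 449), Pow(Add(Rational(210, 253), 113), -1)), 2) = Pow(Add(Rational(-324, 449), Pow(Rational(28799, 253), -1)), 2) = Pow(Add(Rational(-324, 449), Rational(253, 28799)), 2) = Pow(Rational(-9217279, 12930751), 2) = Rational(84958232163841, 167204321424001)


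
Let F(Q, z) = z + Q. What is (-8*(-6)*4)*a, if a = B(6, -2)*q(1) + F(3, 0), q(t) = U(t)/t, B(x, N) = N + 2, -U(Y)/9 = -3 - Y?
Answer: 576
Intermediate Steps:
U(Y) = 27 + 9*Y (U(Y) = -9*(-3 - Y) = 27 + 9*Y)
B(x, N) = 2 + N
q(t) = (27 + 9*t)/t
F(Q, z) = Q + z
a = 3 (a = (2 - 2)*(9 + 27/1) + (3 + 0) = 0*(9 + 27*1) + 3 = 0*(9 + 27) + 3 = 0*36 + 3 = 0 + 3 = 3)
(-8*(-6)*4)*a = (-8*(-6)*4)*3 = (48*4)*3 = 192*3 = 576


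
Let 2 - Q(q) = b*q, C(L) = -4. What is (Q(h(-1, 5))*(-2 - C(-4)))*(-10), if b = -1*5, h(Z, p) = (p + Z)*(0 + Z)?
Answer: 360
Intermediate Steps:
h(Z, p) = Z*(Z + p) (h(Z, p) = (Z + p)*Z = Z*(Z + p))
b = -5
Q(q) = 2 + 5*q (Q(q) = 2 - (-5)*q = 2 + 5*q)
(Q(h(-1, 5))*(-2 - C(-4)))*(-10) = ((2 + 5*(-(-1 + 5)))*(-2 - 1*(-4)))*(-10) = ((2 + 5*(-1*4))*(-2 + 4))*(-10) = ((2 + 5*(-4))*2)*(-10) = ((2 - 20)*2)*(-10) = -18*2*(-10) = -36*(-10) = 360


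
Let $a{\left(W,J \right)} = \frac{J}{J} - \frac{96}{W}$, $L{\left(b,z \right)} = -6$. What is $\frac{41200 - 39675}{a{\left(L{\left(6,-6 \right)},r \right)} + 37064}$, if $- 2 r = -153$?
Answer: $\frac{1525}{37081} \approx 0.041126$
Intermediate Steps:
$r = \frac{153}{2}$ ($r = \left(- \frac{1}{2}\right) \left(-153\right) = \frac{153}{2} \approx 76.5$)
$a{\left(W,J \right)} = 1 - \frac{96}{W}$
$\frac{41200 - 39675}{a{\left(L{\left(6,-6 \right)},r \right)} + 37064} = \frac{41200 - 39675}{\frac{-96 - 6}{-6} + 37064} = \frac{1525}{\left(- \frac{1}{6}\right) \left(-102\right) + 37064} = \frac{1525}{17 + 37064} = \frac{1525}{37081}$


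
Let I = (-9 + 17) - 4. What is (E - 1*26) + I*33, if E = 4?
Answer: 110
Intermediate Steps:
I = 4 (I = 8 - 4 = 4)
(E - 1*26) + I*33 = (4 - 1*26) + 4*33 = (4 - 26) + 132 = -22 + 132 = 110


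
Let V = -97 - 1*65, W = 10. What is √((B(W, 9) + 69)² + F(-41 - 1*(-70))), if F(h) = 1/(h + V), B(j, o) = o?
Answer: √107619743/133 ≈ 78.000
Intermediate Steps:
V = -162 (V = -97 - 65 = -162)
F(h) = 1/(-162 + h) (F(h) = 1/(h - 162) = 1/(-162 + h))
√((B(W, 9) + 69)² + F(-41 - 1*(-70))) = √((9 + 69)² + 1/(-162 + (-41 - 1*(-70)))) = √(78² + 1/(-162 + (-41 + 70))) = √(6084 + 1/(-162 + 29)) = √(6084 + 1/(-133)) = √(6084 - 1/133) = √(809171/133) = √107619743/133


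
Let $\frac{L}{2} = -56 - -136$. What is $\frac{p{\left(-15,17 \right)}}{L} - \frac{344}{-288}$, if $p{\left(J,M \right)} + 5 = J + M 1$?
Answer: $\frac{1693}{1440} \approx 1.1757$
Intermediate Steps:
$p{\left(J,M \right)} = -5 + J + M$ ($p{\left(J,M \right)} = -5 + \left(J + M 1\right) = -5 + \left(J + M\right) = -5 + J + M$)
$L = 160$ ($L = 2 \left(-56 - -136\right) = 2 \left(-56 + 136\right) = 2 \cdot 80 = 160$)
$\frac{p{\left(-15,17 \right)}}{L} - \frac{344}{-288} = \frac{-5 - 15 + 17}{160} - \frac{344}{-288} = \left(-3\right) \frac{1}{160} - - \frac{43}{36} = - \frac{3}{160} + \frac{43}{36} = \frac{1693}{1440}$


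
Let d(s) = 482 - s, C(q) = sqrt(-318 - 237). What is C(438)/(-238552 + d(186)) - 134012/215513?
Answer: -134012/215513 - I*sqrt(555)/238256 ≈ -0.62183 - 9.8879e-5*I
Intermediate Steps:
C(q) = I*sqrt(555) (C(q) = sqrt(-555) = I*sqrt(555))
C(438)/(-238552 + d(186)) - 134012/215513 = (I*sqrt(555))/(-238552 + (482 - 1*186)) - 134012/215513 = (I*sqrt(555))/(-238552 + (482 - 186)) - 134012*1/215513 = (I*sqrt(555))/(-238552 + 296) - 134012/215513 = (I*sqrt(555))/(-238256) - 134012/215513 = (I*sqrt(555))*(-1/238256) - 134012/215513 = -I*sqrt(555)/238256 - 134012/215513 = -134012/215513 - I*sqrt(555)/238256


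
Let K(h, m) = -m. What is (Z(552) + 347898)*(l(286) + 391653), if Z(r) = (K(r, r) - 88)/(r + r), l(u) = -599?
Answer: 9387220767788/69 ≈ 1.3605e+11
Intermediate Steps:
Z(r) = (-88 - r)/(2*r) (Z(r) = (-r - 88)/(r + r) = (-88 - r)/((2*r)) = (-88 - r)*(1/(2*r)) = (-88 - r)/(2*r))
(Z(552) + 347898)*(l(286) + 391653) = ((1/2)*(-88 - 1*552)/552 + 347898)*(-599 + 391653) = ((1/2)*(1/552)*(-88 - 552) + 347898)*391054 = ((1/2)*(1/552)*(-640) + 347898)*391054 = (-40/69 + 347898)*391054 = (24004922/69)*391054 = 9387220767788/69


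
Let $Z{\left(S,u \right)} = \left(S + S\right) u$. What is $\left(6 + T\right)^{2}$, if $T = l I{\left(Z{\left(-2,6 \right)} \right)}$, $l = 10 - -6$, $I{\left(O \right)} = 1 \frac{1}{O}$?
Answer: $\frac{256}{9} \approx 28.444$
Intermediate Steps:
$Z{\left(S,u \right)} = 2 S u$
$I{\left(O \right)} = \frac{1}{O}$
$l = 16$ ($l = 10 + 6 = 16$)
$T = - \frac{2}{3}$ ($T = \frac{16}{2 \left(-2\right) 6} = \frac{16}{-24} = 16 \left(- \frac{1}{24}\right) = - \frac{2}{3} \approx -0.66667$)
$\left(6 + T\right)^{2} = \left(6 - \frac{2}{3}\right)^{2} = \left(\frac{16}{3}\right)^{2} = \frac{256}{9}$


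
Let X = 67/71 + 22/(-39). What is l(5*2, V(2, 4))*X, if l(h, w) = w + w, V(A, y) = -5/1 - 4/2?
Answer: -14714/2769 ≈ -5.3138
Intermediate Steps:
V(A, y) = -7 (V(A, y) = -5*1 - 4*½ = -5 - 2 = -7)
l(h, w) = 2*w
X = 1051/2769 (X = 67*(1/71) + 22*(-1/39) = 67/71 - 22/39 = 1051/2769 ≈ 0.37956)
l(5*2, V(2, 4))*X = (2*(-7))*(1051/2769) = -14*1051/2769 = -14714/2769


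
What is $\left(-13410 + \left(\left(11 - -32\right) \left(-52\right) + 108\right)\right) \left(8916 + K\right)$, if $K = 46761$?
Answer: $-865109226$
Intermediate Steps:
$\left(-13410 + \left(\left(11 - -32\right) \left(-52\right) + 108\right)\right) \left(8916 + K\right) = \left(-13410 + \left(\left(11 - -32\right) \left(-52\right) + 108\right)\right) \left(8916 + 46761\right) = \left(-13410 + \left(\left(11 + 32\right) \left(-52\right) + 108\right)\right) 55677 = \left(-13410 + \left(43 \left(-52\right) + 108\right)\right) 55677 = \left(-13410 + \left(-2236 + 108\right)\right) 55677 = \left(-13410 - 2128\right) 55677 = \left(-15538\right) 55677 = -865109226$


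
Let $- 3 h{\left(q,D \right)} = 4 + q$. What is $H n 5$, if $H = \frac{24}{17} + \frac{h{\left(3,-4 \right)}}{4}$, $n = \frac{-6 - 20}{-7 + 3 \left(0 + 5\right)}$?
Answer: $- \frac{10985}{816} \approx -13.462$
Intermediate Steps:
$h{\left(q,D \right)} = - \frac{4}{3} - \frac{q}{3}$ ($h{\left(q,D \right)} = - \frac{4 + q}{3} = - \frac{4}{3} - \frac{q}{3}$)
$n = - \frac{13}{4}$ ($n = - \frac{26}{-7 + 3 \cdot 5} = - \frac{26}{-7 + 15} = - \frac{26}{8} = \left(-26\right) \frac{1}{8} = - \frac{13}{4} \approx -3.25$)
$H = \frac{169}{204}$ ($H = \frac{24}{17} + \frac{- \frac{4}{3} - 1}{4} = 24 \cdot \frac{1}{17} + \left(- \frac{4}{3} - 1\right) \frac{1}{4} = \frac{24}{17} - \frac{7}{12} = \frac{169}{204} \approx 0.82843$)
$H n 5 = \frac{169}{204} \left(- \frac{13}{4}\right) 5 = \left(- \frac{2197}{816}\right) 5 = - \frac{10985}{816}$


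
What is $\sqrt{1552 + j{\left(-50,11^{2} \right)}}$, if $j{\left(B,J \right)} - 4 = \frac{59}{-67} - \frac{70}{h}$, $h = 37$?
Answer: $\frac{\sqrt{9545268029}}{2479} \approx 39.411$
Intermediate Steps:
$j{\left(B,J \right)} = \frac{3043}{2479}$ ($j{\left(B,J \right)} = 4 + \left(\frac{59}{-67} - \frac{70}{37}\right) = 4 + \left(59 \left(- \frac{1}{67}\right) - \frac{70}{37}\right) = 4 - \frac{6873}{2479} = \frac{3043}{2479}$)
$\sqrt{1552 + j{\left(-50,11^{2} \right)}} = \sqrt{1552 + \frac{3043}{2479}} = \sqrt{\frac{3850451}{2479}} = \frac{\sqrt{9545268029}}{2479}$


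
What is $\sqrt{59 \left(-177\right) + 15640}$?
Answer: $\sqrt{5197} \approx 72.09$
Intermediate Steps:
$\sqrt{59 \left(-177\right) + 15640} = \sqrt{-10443 + 15640} = \sqrt{5197}$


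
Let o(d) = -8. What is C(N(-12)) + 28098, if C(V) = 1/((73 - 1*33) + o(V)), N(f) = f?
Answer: 899137/32 ≈ 28098.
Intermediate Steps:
C(V) = 1/32 (C(V) = 1/((73 - 1*33) - 8) = 1/((73 - 33) - 8) = 1/(40 - 8) = 1/32)
C(N(-12)) + 28098 = 1/32 + 28098 = 899137/32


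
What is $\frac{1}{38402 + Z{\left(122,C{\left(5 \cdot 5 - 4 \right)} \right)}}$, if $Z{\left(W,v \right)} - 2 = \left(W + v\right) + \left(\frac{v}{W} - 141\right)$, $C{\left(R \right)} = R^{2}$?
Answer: $\frac{122}{4737213} \approx 2.5754 \cdot 10^{-5}$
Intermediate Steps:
$Z{\left(W,v \right)} = -139 + W + v + \frac{v}{W}$ ($Z{\left(W,v \right)} = 2 + \left(\left(W + v\right) + \left(\frac{v}{W} - 141\right)\right) = 2 - \left(141 - W - v - \frac{v}{W}\right) = 2 + \left(-141 + W + v + \frac{v}{W}\right) = -139 + W + v + \frac{v}{W}$)
$\frac{1}{38402 + Z{\left(122,C{\left(5 \cdot 5 - 4 \right)} \right)}} = \frac{1}{38402 + \left(-139 + 122 + \left(5 \cdot 5 - 4\right)^{2} + \frac{\left(5 \cdot 5 - 4\right)^{2}}{122}\right)} = \frac{1}{38402 + \left(-139 + 122 + \left(25 - 4\right)^{2} + \left(25 - 4\right)^{2} \cdot \frac{1}{122}\right)} = \frac{1}{38402 + \left(-139 + 122 + 21^{2} + 21^{2} \cdot \frac{1}{122}\right)} = \frac{1}{38402 + \left(-139 + 122 + 441 + 441 \cdot \frac{1}{122}\right)} = \frac{1}{38402 + \left(-139 + 122 + 441 + \frac{441}{122}\right)} = \frac{1}{38402 + \frac{52169}{122}} = \frac{1}{\frac{4737213}{122}} = \frac{122}{4737213}$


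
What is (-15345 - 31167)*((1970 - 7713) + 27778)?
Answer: -1024891920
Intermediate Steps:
(-15345 - 31167)*((1970 - 7713) + 27778) = -46512*(-5743 + 27778) = -46512*22035 = -1024891920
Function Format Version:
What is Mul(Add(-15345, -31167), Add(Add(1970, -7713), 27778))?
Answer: -1024891920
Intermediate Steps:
Mul(Add(-15345, -31167), Add(Add(1970, -7713), 27778)) = Mul(-46512, Add(-5743, 27778)) = Mul(-46512, 22035) = -1024891920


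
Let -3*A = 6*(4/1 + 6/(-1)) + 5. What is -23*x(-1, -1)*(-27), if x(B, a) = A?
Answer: 1449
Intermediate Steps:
A = 7/3 (A = -(6*(4/1 + 6/(-1)) + 5)/3 = -(6*(4*1 + 6*(-1)) + 5)/3 = -(6*(4 - 6) + 5)/3 = -(6*(-2) + 5)/3 = -(-12 + 5)/3 = -1/3*(-7) = 7/3 ≈ 2.3333)
x(B, a) = 7/3
-23*x(-1, -1)*(-27) = -23*7/3*(-27) = -161/3*(-27) = 1449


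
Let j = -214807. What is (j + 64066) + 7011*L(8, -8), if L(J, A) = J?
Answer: -94653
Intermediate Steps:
(j + 64066) + 7011*L(8, -8) = (-214807 + 64066) + 7011*8 = -150741 + 56088 = -94653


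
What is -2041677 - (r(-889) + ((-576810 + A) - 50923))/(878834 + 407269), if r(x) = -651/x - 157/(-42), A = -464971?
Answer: -14006048254715863/6860073402 ≈ -2.0417e+6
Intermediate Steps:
r(x) = 157/42 - 651/x (r(x) = -651/x - 157*(-1/42) = -651/x + 157/42 = 157/42 - 651/x)
-2041677 - (r(-889) + ((-576810 + A) - 50923))/(878834 + 407269) = -2041677 - ((157/42 - 651/(-889)) + ((-576810 - 464971) - 50923))/(878834 + 407269) = -2041677 - ((157/42 - 651*(-1/889)) + (-1041781 - 50923))/1286103 = -2041677 - ((157/42 + 93/127) - 1092704)/1286103 = -2041677 - (23845/5334 - 1092704)/1286103 = -2041677 - (-5828459291)/(5334*1286103) = -2041677 - 1*(-5828459291/6860073402) = -2041677 + 5828459291/6860073402 = -14006048254715863/6860073402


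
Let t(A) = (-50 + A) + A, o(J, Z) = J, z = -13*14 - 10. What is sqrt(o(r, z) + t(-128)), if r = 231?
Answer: 5*I*sqrt(3) ≈ 8.6602*I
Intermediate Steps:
z = -192 (z = -182 - 10 = -192)
t(A) = -50 + 2*A
sqrt(o(r, z) + t(-128)) = sqrt(231 + (-50 + 2*(-128))) = sqrt(231 + (-50 - 256)) = sqrt(231 - 306) = sqrt(-75) = 5*I*sqrt(3)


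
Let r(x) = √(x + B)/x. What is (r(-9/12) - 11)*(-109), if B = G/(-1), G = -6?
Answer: 1199 + 218*√21/3 ≈ 1532.0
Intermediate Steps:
B = 6 (B = -6/(-1) = -6*(-1) = 6)
r(x) = √(6 + x)/x (r(x) = √(x + 6)/x = √(6 + x)/x)
(r(-9/12) - 11)*(-109) = (√(6 - 9/12)/((-9/12)) - 11)*(-109) = (√(6 - 9*1/12)/((-9*1/12)) - 11)*(-109) = (√(6 - ¾)/(-¾) - 11)*(-109) = (-2*√21/3 - 11)*(-109) = (-11 - 2*√21/3)*(-109) = 1199 + 218*√21/3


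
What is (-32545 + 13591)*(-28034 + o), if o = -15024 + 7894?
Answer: 666498456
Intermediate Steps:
o = -7130
(-32545 + 13591)*(-28034 + o) = (-32545 + 13591)*(-28034 - 7130) = -18954*(-35164) = 666498456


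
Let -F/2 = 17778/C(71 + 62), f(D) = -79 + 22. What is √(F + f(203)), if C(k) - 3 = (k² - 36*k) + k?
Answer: I*√10151455605/13037 ≈ 7.7283*I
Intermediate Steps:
f(D) = -57
C(k) = 3 + k² - 35*k (C(k) = 3 + ((k² - 36*k) + k) = 3 + (k² - 35*k) = 3 + k² - 35*k)
F = -35556/13037 (F = -35556/(3 + (71 + 62)² - 35*(71 + 62)) = -35556/(3 + 133² - 35*133) = -35556/(3 + 17689 - 4655) = -35556/13037 ≈ -2.7273)
√(F + f(203)) = √(-35556/13037 - 57) = √(-778665/13037) = I*√10151455605/13037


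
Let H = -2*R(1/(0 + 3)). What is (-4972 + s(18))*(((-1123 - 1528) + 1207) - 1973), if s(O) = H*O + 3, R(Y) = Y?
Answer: 17020077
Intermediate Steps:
H = -⅔ (H = -2/(0 + 3) = -2/3 = -2*⅓ = -⅔ ≈ -0.66667)
s(O) = 3 - 2*O/3 (s(O) = -2*O/3 + 3 = 3 - 2*O/3)
(-4972 + s(18))*(((-1123 - 1528) + 1207) - 1973) = (-4972 + (3 - ⅔*18))*(((-1123 - 1528) + 1207) - 1973) = (-4972 + (3 - 12))*((-2651 + 1207) - 1973) = (-4972 - 9)*(-1444 - 1973) = -4981*(-3417) = 17020077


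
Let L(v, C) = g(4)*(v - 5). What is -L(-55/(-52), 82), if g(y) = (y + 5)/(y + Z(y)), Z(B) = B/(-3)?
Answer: 5535/416 ≈ 13.305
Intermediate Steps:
Z(B) = -B/3 (Z(B) = B*(-⅓) = -B/3)
g(y) = 3*(5 + y)/(2*y) (g(y) = (y + 5)/(y - y/3) = (5 + y)/((2*y/3)) = (5 + y)*(3/(2*y)) = 3*(5 + y)/(2*y))
L(v, C) = -135/8 + 27*v/8 (L(v, C) = ((3/2)*(5 + 4)/4)*(v - 5) = ((3/2)*(¼)*9)*(-5 + v) = 27*(-5 + v)/8 = -135/8 + 27*v/8)
-L(-55/(-52), 82) = -(-135/8 + 27*(-55/(-52))/8) = -(-135/8 + 27*(-55*(-1/52))/8) = -(-135/8 + (27/8)*(55/52)) = -(-135/8 + 1485/416) = -1*(-5535/416) = 5535/416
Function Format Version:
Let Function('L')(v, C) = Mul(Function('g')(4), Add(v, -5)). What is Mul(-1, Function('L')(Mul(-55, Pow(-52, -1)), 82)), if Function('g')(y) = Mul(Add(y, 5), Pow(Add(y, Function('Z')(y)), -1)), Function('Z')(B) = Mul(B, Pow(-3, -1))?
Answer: Rational(5535, 416) ≈ 13.305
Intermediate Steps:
Function('Z')(B) = Mul(Rational(-1, 3), B) (Function('Z')(B) = Mul(B, Rational(-1, 3)) = Mul(Rational(-1, 3), B))
Function('g')(y) = Mul(Rational(3, 2), Pow(y, -1), Add(5, y)) (Function('g')(y) = Mul(Add(y, 5), Pow(Add(y, Mul(Rational(-1, 3), y)), -1)) = Mul(Add(5, y), Pow(Mul(Rational(2, 3), y), -1)) = Mul(Add(5, y), Mul(Rational(3, 2), Pow(y, -1))) = Mul(Rational(3, 2), Pow(y, -1), Add(5, y)))
Function('L')(v, C) = Add(Rational(-135, 8), Mul(Rational(27, 8), v)) (Function('L')(v, C) = Mul(Mul(Rational(3, 2), Pow(4, -1), Add(5, 4)), Add(v, -5)) = Mul(Mul(Rational(3, 2), Rational(1, 4), 9), Add(-5, v)) = Mul(Rational(27, 8), Add(-5, v)) = Add(Rational(-135, 8), Mul(Rational(27, 8), v)))
Mul(-1, Function('L')(Mul(-55, Pow(-52, -1)), 82)) = Mul(-1, Add(Rational(-135, 8), Mul(Rational(27, 8), Mul(-55, Pow(-52, -1))))) = Mul(-1, Add(Rational(-135, 8), Mul(Rational(27, 8), Mul(-55, Rational(-1, 52))))) = Mul(-1, Add(Rational(-135, 8), Mul(Rational(27, 8), Rational(55, 52)))) = Mul(-1, Add(Rational(-135, 8), Rational(1485, 416))) = Mul(-1, Rational(-5535, 416)) = Rational(5535, 416)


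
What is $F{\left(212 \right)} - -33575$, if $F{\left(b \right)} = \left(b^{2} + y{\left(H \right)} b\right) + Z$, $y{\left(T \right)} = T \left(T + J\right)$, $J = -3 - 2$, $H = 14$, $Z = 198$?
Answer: $105429$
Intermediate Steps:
$J = -5$
$y{\left(T \right)} = T \left(-5 + T\right)$ ($y{\left(T \right)} = T \left(T - 5\right) = T \left(-5 + T\right)$)
$F{\left(b \right)} = 198 + b^{2} + 126 b$ ($F{\left(b \right)} = \left(b^{2} + 14 \left(-5 + 14\right) b\right) + 198 = \left(b^{2} + 14 \cdot 9 b\right) + 198 = \left(b^{2} + 126 b\right) + 198 = 198 + b^{2} + 126 b$)
$F{\left(212 \right)} - -33575 = \left(198 + 212^{2} + 126 \cdot 212\right) - -33575 = \left(198 + 44944 + 26712\right) + 33575 = 71854 + 33575 = 105429$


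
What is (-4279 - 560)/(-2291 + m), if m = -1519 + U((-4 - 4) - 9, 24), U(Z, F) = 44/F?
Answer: 29034/22849 ≈ 1.2707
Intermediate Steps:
m = -9103/6 (m = -1519 + 44/24 = -1519 + 44*(1/24) = -1519 + 11/6 = -9103/6 ≈ -1517.2)
(-4279 - 560)/(-2291 + m) = (-4279 - 560)/(-2291 - 9103/6) = -4839/(-22849/6) = -4839*(-6/22849) = 29034/22849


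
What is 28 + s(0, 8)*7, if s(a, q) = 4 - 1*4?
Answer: 28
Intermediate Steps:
s(a, q) = 0 (s(a, q) = 4 - 4 = 0)
28 + s(0, 8)*7 = 28 + 0*7 = 28 + 0 = 28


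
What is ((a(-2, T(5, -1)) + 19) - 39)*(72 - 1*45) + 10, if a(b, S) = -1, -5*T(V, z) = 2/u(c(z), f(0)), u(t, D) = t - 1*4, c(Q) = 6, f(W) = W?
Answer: -557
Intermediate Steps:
u(t, D) = -4 + t (u(t, D) = t - 4 = -4 + t)
T(V, z) = -1/5 (T(V, z) = -2/(5*(-4 + 6)) = -2/(5*2) = -1/5*1 = -1/5)
((a(-2, T(5, -1)) + 19) - 39)*(72 - 1*45) + 10 = ((-1 + 19) - 39)*(72 - 1*45) + 10 = (18 - 39)*(72 - 45) + 10 = -21*27 + 10 = -567 + 10 = -557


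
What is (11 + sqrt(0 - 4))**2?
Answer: 117 + 44*I ≈ 117.0 + 44.0*I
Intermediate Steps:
(11 + sqrt(0 - 4))**2 = (11 + sqrt(-4))**2 = (11 + 2*I)**2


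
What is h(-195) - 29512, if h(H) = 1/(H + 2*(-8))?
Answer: -6227033/211 ≈ -29512.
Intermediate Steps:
h(H) = 1/(-16 + H) (h(H) = 1/(H - 16) = 1/(-16 + H))
h(-195) - 29512 = 1/(-16 - 195) - 29512 = 1/(-211) - 29512 = -1/211 - 29512 = -6227033/211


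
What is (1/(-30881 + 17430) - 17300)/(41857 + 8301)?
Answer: -232702301/674675258 ≈ -0.34491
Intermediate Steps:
(1/(-30881 + 17430) - 17300)/(41857 + 8301) = (1/(-13451) - 17300)/50158 = (-1/13451 - 17300)*(1/50158) = -232702301/13451*1/50158 = -232702301/674675258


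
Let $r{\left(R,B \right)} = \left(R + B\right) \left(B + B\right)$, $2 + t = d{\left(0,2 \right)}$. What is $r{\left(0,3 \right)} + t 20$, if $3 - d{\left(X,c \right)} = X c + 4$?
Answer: $-42$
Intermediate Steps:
$d{\left(X,c \right)} = -1 - X c$ ($d{\left(X,c \right)} = 3 - \left(X c + 4\right) = 3 - \left(4 + X c\right) = -1 - X c$)
$t = -3$ ($t = -2 - \left(1 + 0 \cdot 2\right) = -2 + \left(-1 + 0\right) = -2 - 1 = -3$)
$r{\left(R,B \right)} = 2 B \left(B + R\right)$ ($r{\left(R,B \right)} = \left(B + R\right) 2 B = 2 B \left(B + R\right)$)
$r{\left(0,3 \right)} + t 20 = 2 \cdot 3 \left(3 + 0\right) - 60 = 2 \cdot 3 \cdot 3 - 60 = 18 - 60 = -42$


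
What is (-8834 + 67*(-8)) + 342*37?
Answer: 3284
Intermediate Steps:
(-8834 + 67*(-8)) + 342*37 = (-8834 - 536) + 12654 = -9370 + 12654 = 3284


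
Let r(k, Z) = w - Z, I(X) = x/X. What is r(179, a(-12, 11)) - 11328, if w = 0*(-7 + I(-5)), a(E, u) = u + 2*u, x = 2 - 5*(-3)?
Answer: -11361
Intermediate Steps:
x = 17 (x = 2 + 15 = 17)
a(E, u) = 3*u
I(X) = 17/X
w = 0 (w = 0*(-7 + 17/(-5)) = 0*(-7 + 17*(-1/5)) = 0*(-7 - 17/5) = 0*(-52/5) = 0)
r(k, Z) = -Z (r(k, Z) = 0 - Z = -Z)
r(179, a(-12, 11)) - 11328 = -3*11 - 11328 = -1*33 - 11328 = -33 - 11328 = -11361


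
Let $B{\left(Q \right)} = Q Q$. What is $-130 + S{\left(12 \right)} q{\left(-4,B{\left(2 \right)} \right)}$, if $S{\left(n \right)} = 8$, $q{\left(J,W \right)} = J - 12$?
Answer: $-258$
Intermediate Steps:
$B{\left(Q \right)} = Q^{2}$
$q{\left(J,W \right)} = -12 + J$
$-130 + S{\left(12 \right)} q{\left(-4,B{\left(2 \right)} \right)} = -130 + 8 \left(-12 - 4\right) = -130 + 8 \left(-16\right) = -130 - 128 = -258$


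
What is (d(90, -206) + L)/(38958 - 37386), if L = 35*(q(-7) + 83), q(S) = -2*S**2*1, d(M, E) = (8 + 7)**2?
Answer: -25/131 ≈ -0.19084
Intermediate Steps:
d(M, E) = 225 (d(M, E) = 15**2 = 225)
q(S) = -2*S**2
L = -525 (L = 35*(-2*(-7)**2 + 83) = 35*(-2*49 + 83) = 35*(-98 + 83) = 35*(-15) = -525)
(d(90, -206) + L)/(38958 - 37386) = (225 - 525)/(38958 - 37386) = -300/1572 = -300*1/1572 = -25/131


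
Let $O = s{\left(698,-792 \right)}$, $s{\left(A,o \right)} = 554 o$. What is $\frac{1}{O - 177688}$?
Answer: $- \frac{1}{616456} \approx -1.6222 \cdot 10^{-6}$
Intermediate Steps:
$O = -438768$ ($O = 554 \left(-792\right) = -438768$)
$\frac{1}{O - 177688} = \frac{1}{-438768 - 177688} = \frac{1}{-616456} = - \frac{1}{616456}$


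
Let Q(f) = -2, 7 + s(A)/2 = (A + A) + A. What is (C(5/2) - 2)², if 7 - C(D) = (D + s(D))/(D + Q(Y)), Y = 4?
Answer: 4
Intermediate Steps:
s(A) = -14 + 6*A (s(A) = -14 + 2*((A + A) + A) = -14 + 2*(2*A + A) = -14 + 2*(3*A) = -14 + 6*A)
C(D) = 7 - (-14 + 7*D)/(-2 + D) (C(D) = 7 - (D + (-14 + 6*D))/(D - 2) = 7 - (-14 + 7*D)/(-2 + D))
(C(5/2) - 2)² = (0 - 2)² = (-2)² = 4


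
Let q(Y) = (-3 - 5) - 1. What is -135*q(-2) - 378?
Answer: 837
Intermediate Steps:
q(Y) = -9 (q(Y) = -8 - 1 = -9)
-135*q(-2) - 378 = -135*(-9) - 378 = 1215 - 378 = 837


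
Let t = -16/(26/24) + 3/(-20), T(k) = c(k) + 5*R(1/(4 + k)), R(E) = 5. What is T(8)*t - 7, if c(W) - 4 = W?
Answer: -145343/260 ≈ -559.01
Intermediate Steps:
c(W) = 4 + W
T(k) = 29 + k (T(k) = (4 + k) + 5*5 = (4 + k) + 25 = 29 + k)
t = -3879/260 (t = -16/(26*(1/24)) + 3*(-1/20) = -16/13/12 - 3/20 = -16*12/13 - 3/20 = -192/13 - 3/20 = -3879/260 ≈ -14.919)
T(8)*t - 7 = (29 + 8)*(-3879/260) - 7 = 37*(-3879/260) - 7 = -143523/260 - 7 = -145343/260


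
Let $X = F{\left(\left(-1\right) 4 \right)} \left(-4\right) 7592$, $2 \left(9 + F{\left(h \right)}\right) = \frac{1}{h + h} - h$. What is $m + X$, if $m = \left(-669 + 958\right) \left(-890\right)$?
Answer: $-42736$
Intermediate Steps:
$F{\left(h \right)} = -9 - \frac{h}{2} + \frac{1}{4 h}$ ($F{\left(h \right)} = -9 + \frac{\frac{1}{h + h} - h}{2} = -9 + \frac{\frac{1}{2 h} - h}{2} = -9 - \left(\frac{h}{2} - \frac{1}{4 h}\right) = -9 - \frac{h}{2} + \frac{1}{4 h}$)
$m = -257210$ ($m = 289 \left(-890\right) = -257210$)
$X = 214474$ ($X = \left(-9 - \frac{\left(-1\right) 4}{2} + \frac{1}{4 \left(\left(-1\right) 4\right)}\right) \left(-4\right) 7592 = \left(-9 - -2 + \frac{1}{4 \left(-4\right)}\right) \left(-4\right) 7592 = \left(-9 + 2 + \frac{1}{4} \left(- \frac{1}{4}\right)\right) \left(-4\right) 7592 = \left(-9 + 2 - \frac{1}{16}\right) \left(-4\right) 7592 = \left(- \frac{113}{16}\right) \left(-4\right) 7592 = \frac{113}{4} \cdot 7592 = 214474$)
$m + X = -257210 + 214474 = -42736$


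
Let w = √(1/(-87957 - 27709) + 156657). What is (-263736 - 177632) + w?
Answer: -441368 + √2095855030296626/115666 ≈ -4.4097e+5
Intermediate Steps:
w = √2095855030296626/115666 (w = √(1/(-115666) + 156657) = √(-1/115666 + 156657) = √(18119888561/115666) = √2095855030296626/115666 ≈ 395.80)
(-263736 - 177632) + w = (-263736 - 177632) + √2095855030296626/115666 = -441368 + √2095855030296626/115666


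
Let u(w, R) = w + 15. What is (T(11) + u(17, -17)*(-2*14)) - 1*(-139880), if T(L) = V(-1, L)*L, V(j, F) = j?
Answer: 138973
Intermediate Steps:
u(w, R) = 15 + w
T(L) = -L
(T(11) + u(17, -17)*(-2*14)) - 1*(-139880) = (-1*11 + (15 + 17)*(-2*14)) - 1*(-139880) = (-11 + 32*(-28)) + 139880 = (-11 - 896) + 139880 = -907 + 139880 = 138973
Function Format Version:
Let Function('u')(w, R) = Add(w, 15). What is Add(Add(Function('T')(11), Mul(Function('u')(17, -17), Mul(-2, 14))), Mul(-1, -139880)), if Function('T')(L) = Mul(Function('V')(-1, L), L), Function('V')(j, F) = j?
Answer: 138973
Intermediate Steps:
Function('u')(w, R) = Add(15, w)
Function('T')(L) = Mul(-1, L)
Add(Add(Function('T')(11), Mul(Function('u')(17, -17), Mul(-2, 14))), Mul(-1, -139880)) = Add(Add(Mul(-1, 11), Mul(Add(15, 17), Mul(-2, 14))), Mul(-1, -139880)) = Add(Add(-11, Mul(32, -28)), 139880) = Add(Add(-11, -896), 139880) = Add(-907, 139880) = 138973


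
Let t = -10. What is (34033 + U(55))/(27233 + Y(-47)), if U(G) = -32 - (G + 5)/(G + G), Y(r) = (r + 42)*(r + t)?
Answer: 374005/302698 ≈ 1.2356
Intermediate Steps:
Y(r) = (-10 + r)*(42 + r) (Y(r) = (r + 42)*(r - 10) = (42 + r)*(-10 + r) = (-10 + r)*(42 + r))
U(G) = -32 - (5 + G)/(2*G)
(34033 + U(55))/(27233 + Y(-47)) = (34033 + (5/2)*(-1 - 13*55)/55)/(27233 + (-420 + (-47)**2 + 32*(-47))) = (34033 + (5/2)*(1/55)*(-1 - 715))/(27233 + (-420 + 2209 - 1504)) = (34033 + (5/2)*(1/55)*(-716))/(27233 + 285) = (34033 - 358/11)/27518 = (374005/11)*(1/27518) = 374005/302698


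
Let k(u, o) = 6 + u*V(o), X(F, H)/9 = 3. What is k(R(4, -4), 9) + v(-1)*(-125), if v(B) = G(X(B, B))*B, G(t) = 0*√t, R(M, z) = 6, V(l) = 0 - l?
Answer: -48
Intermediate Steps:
V(l) = -l
X(F, H) = 27 (X(F, H) = 9*3 = 27)
G(t) = 0
k(u, o) = 6 - o*u (k(u, o) = 6 + u*(-o) = 6 - o*u)
v(B) = 0 (v(B) = 0*B = 0)
k(R(4, -4), 9) + v(-1)*(-125) = (6 - 1*9*6) + 0*(-125) = (6 - 54) + 0 = -48 + 0 = -48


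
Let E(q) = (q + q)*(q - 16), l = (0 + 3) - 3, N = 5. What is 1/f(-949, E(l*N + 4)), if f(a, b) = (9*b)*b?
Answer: 1/82944 ≈ 1.2056e-5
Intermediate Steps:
l = 0 (l = 3 - 3 = 0)
E(q) = 2*q*(-16 + q) (E(q) = (2*q)*(-16 + q) = 2*q*(-16 + q))
f(a, b) = 9*b²
1/f(-949, E(l*N + 4)) = 1/(9*(2*(0*5 + 4)*(-16 + (0*5 + 4)))²) = 1/(9*(2*(0 + 4)*(-16 + (0 + 4)))²) = 1/(9*(2*4*(-16 + 4))²) = 1/(9*(2*4*(-12))²) = 1/(9*(-96)²) = 1/(9*9216) = 1/82944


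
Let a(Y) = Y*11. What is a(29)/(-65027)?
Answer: -319/65027 ≈ -0.0049057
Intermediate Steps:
a(Y) = 11*Y
a(29)/(-65027) = (11*29)/(-65027) = 319*(-1/65027) = -319/65027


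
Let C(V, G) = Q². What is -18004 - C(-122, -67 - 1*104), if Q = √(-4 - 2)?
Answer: -17998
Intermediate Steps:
Q = I*√6 (Q = √(-6) = I*√6 ≈ 2.4495*I)
C(V, G) = -6 (C(V, G) = (I*√6)² = -6)
-18004 - C(-122, -67 - 1*104) = -18004 - 1*(-6) = -18004 + 6 = -17998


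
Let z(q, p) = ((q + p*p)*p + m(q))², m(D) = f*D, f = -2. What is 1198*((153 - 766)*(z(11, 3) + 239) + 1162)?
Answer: -1234559366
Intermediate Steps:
m(D) = -2*D
z(q, p) = (-2*q + p*(q + p²))² (z(q, p) = ((q + p*p)*p - 2*q)² = ((q + p²)*p - 2*q)² = (p*(q + p²) - 2*q)² = (-2*q + p*(q + p²))²)
1198*((153 - 766)*(z(11, 3) + 239) + 1162) = 1198*((153 - 766)*((3³ - 2*11 + 3*11)² + 239) + 1162) = 1198*(-613*((27 - 22 + 33)² + 239) + 1162) = 1198*(-613*(38² + 239) + 1162) = 1198*(-613*(1444 + 239) + 1162) = 1198*(-613*1683 + 1162) = 1198*(-1031679 + 1162) = 1198*(-1030517) = -1234559366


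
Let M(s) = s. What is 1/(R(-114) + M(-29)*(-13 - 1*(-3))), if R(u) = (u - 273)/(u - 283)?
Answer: 397/115517 ≈ 0.0034367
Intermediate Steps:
R(u) = (-273 + u)/(-283 + u)
1/(R(-114) + M(-29)*(-13 - 1*(-3))) = 1/((-273 - 114)/(-283 - 114) - 29*(-13 - 1*(-3))) = 1/(-387/(-397) - 29*(-13 + 3)) = 1/(-1/397*(-387) - 29*(-10)) = 1/(387/397 + 290) = 1/(115517/397) = 397/115517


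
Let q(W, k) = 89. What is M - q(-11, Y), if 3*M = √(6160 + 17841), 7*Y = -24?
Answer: -89 + √24001/3 ≈ -37.359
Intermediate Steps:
Y = -24/7 (Y = (⅐)*(-24) = -24/7 ≈ -3.4286)
M = √24001/3 (M = √(6160 + 17841)/3 = √24001/3 ≈ 51.641)
M - q(-11, Y) = √24001/3 - 1*89 = √24001/3 - 89 = -89 + √24001/3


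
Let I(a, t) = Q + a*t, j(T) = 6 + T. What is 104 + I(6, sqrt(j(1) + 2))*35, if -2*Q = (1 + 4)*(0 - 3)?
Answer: 1993/2 ≈ 996.50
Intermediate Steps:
Q = 15/2 (Q = -(1 + 4)*(0 - 3)/2 = -5*(-3)/2 = -1/2*(-15) = 15/2 ≈ 7.5000)
I(a, t) = 15/2 + a*t
104 + I(6, sqrt(j(1) + 2))*35 = 104 + (15/2 + 6*sqrt((6 + 1) + 2))*35 = 104 + (15/2 + 6*sqrt(7 + 2))*35 = 104 + (15/2 + 6*sqrt(9))*35 = 104 + (15/2 + 6*3)*35 = 104 + (15/2 + 18)*35 = 104 + (51/2)*35 = 104 + 1785/2 = 1993/2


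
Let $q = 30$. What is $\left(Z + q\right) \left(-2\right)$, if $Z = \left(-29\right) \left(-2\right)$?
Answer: $-176$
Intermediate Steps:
$Z = 58$
$\left(Z + q\right) \left(-2\right) = \left(58 + 30\right) \left(-2\right) = 88 \left(-2\right) = -176$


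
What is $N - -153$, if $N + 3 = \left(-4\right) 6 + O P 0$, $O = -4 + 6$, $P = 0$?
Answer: $126$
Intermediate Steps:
$O = 2$
$N = -27$ ($N = -3 - \left(24 - 2 \cdot 0 \cdot 0\right) = -3 + \left(-24 + 0 \cdot 0\right) = -3 + \left(-24 + 0\right) = -3 - 24 = -27$)
$N - -153 = -27 - -153 = -27 + 153 = 126$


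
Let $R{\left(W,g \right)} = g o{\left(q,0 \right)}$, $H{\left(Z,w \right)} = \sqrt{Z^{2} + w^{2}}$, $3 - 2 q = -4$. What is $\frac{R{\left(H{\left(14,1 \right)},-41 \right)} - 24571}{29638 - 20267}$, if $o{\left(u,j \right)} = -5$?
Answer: $- \frac{24366}{9371} \approx -2.6002$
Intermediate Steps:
$q = \frac{7}{2}$ ($q = \frac{3}{2} - -2 = \frac{3}{2} + 2 = \frac{7}{2} \approx 3.5$)
$R{\left(W,g \right)} = - 5 g$ ($R{\left(W,g \right)} = g \left(-5\right) = - 5 g$)
$\frac{R{\left(H{\left(14,1 \right)},-41 \right)} - 24571}{29638 - 20267} = \frac{\left(-5\right) \left(-41\right) - 24571}{29638 - 20267} = \frac{205 - 24571}{9371} = \left(-24366\right) \frac{1}{9371} = - \frac{24366}{9371}$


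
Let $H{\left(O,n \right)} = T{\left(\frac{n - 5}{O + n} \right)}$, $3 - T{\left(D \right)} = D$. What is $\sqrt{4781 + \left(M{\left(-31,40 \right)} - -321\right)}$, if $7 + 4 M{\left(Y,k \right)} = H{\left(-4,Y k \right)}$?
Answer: $\frac{\sqrt{7893593941}}{1244} \approx 71.42$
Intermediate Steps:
$T{\left(D \right)} = 3 - D$
$H{\left(O,n \right)} = 3 - \frac{-5 + n}{O + n}$ ($H{\left(O,n \right)} = 3 - \frac{n - 5}{O + n} = 3 - \frac{-5 + n}{O + n}$)
$M{\left(Y,k \right)} = - \frac{7}{4} + \frac{-7 + 2 Y k}{4 \left(-4 + Y k\right)}$ ($M{\left(Y,k \right)} = - \frac{7}{4} + \frac{\frac{1}{-4 + Y k} \left(5 + 2 Y k + 3 \left(-4\right)\right)}{4} = - \frac{7}{4} + \frac{\frac{1}{-4 + Y k} \left(5 + 2 Y k - 12\right)}{4} = - \frac{7}{4} + \frac{\frac{1}{-4 + Y k} \left(-7 + 2 Y k\right)}{4} = - \frac{7}{4} + \frac{-7 + 2 Y k}{4 \left(-4 + Y k\right)}$)
$\sqrt{4781 + \left(M{\left(-31,40 \right)} - -321\right)} = \sqrt{4781 + \left(\frac{21 - \left(-155\right) 40}{4 \left(-4 - 1240\right)} - -321\right)} = \sqrt{4781 + \left(\frac{21 + 6200}{4 \left(-4 - 1240\right)} + 321\right)} = \sqrt{4781 + \left(\frac{1}{4} \frac{1}{-1244} \cdot 6221 + 321\right)} = \sqrt{4781 + \left(\frac{1}{4} \left(- \frac{1}{1244}\right) 6221 + 321\right)} = \sqrt{4781 + \left(- \frac{6221}{4976} + 321\right)} = \sqrt{4781 + \frac{1591075}{4976}} = \sqrt{\frac{25381331}{4976}} = \frac{\sqrt{7893593941}}{1244}$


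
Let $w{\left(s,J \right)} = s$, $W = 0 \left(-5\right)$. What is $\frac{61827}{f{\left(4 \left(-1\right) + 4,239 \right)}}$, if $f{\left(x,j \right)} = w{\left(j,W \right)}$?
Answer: $\frac{61827}{239} \approx 258.69$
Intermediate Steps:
$W = 0$
$f{\left(x,j \right)} = j$
$\frac{61827}{f{\left(4 \left(-1\right) + 4,239 \right)}} = \frac{61827}{239}$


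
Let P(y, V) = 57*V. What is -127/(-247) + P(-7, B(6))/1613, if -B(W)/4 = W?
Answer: -133045/398411 ≈ -0.33394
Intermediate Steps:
B(W) = -4*W
-127/(-247) + P(-7, B(6))/1613 = -127/(-247) + (57*(-4*6))/1613 = -127*(-1/247) + (57*(-24))*(1/1613) = 127/247 - 1368*1/1613 = 127/247 - 1368/1613 = -133045/398411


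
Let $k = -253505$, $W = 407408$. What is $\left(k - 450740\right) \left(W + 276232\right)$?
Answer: $-481450051800$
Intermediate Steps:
$\left(k - 450740\right) \left(W + 276232\right) = \left(-253505 - 450740\right) \left(407408 + 276232\right) = \left(-704245\right) 683640 = -481450051800$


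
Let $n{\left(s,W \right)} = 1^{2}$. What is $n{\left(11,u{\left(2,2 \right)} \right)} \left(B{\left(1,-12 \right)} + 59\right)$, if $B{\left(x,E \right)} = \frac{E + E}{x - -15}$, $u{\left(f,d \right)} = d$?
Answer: $\frac{115}{2} \approx 57.5$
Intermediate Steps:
$n{\left(s,W \right)} = 1$
$B{\left(x,E \right)} = \frac{2 E}{15 + x}$ ($B{\left(x,E \right)} = \frac{2 E}{x + 15} = \frac{2 E}{15 + x}$)
$n{\left(11,u{\left(2,2 \right)} \right)} \left(B{\left(1,-12 \right)} + 59\right) = 1 \left(2 \left(-12\right) \frac{1}{15 + 1} + 59\right) = 1 \left(2 \left(-12\right) \frac{1}{16} + 59\right) = 1 \left(- \frac{3}{2} + 59\right) = 1 \cdot \frac{115}{2} = \frac{115}{2}$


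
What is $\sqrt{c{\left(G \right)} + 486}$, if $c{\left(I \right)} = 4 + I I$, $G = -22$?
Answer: $\sqrt{974} \approx 31.209$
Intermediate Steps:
$c{\left(I \right)} = 4 + I^{2}$
$\sqrt{c{\left(G \right)} + 486} = \sqrt{\left(4 + \left(-22\right)^{2}\right) + 486} = \sqrt{\left(4 + 484\right) + 486} = \sqrt{488 + 486} = \sqrt{974}$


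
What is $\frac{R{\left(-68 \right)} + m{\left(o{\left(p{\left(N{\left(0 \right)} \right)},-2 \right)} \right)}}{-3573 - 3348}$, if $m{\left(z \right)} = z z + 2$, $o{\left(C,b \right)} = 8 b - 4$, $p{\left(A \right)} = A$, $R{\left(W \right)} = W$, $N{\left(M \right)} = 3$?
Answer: $- \frac{334}{6921} \approx -0.048259$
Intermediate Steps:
$o{\left(C,b \right)} = -4 + 8 b$
$m{\left(z \right)} = 2 + z^{2}$ ($m{\left(z \right)} = z^{2} + 2 = 2 + z^{2}$)
$\frac{R{\left(-68 \right)} + m{\left(o{\left(p{\left(N{\left(0 \right)} \right)},-2 \right)} \right)}}{-3573 - 3348} = \frac{-68 + \left(2 + \left(-4 + 8 \left(-2\right)\right)^{2}\right)}{-3573 - 3348} = \frac{-68 + \left(2 + \left(-4 - 16\right)^{2}\right)}{-6921} = \left(-68 + \left(2 + \left(-20\right)^{2}\right)\right) \left(- \frac{1}{6921}\right) = \left(-68 + \left(2 + 400\right)\right) \left(- \frac{1}{6921}\right) = \left(-68 + 402\right) \left(- \frac{1}{6921}\right) = 334 \left(- \frac{1}{6921}\right) = - \frac{334}{6921}$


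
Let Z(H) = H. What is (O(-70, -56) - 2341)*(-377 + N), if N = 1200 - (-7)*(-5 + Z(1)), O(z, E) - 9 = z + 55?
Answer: -1865865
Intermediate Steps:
O(z, E) = 64 + z (O(z, E) = 9 + (z + 55) = 9 + (55 + z) = 64 + z)
N = 1172 (N = 1200 - (-7)*(-5 + 1) = 1200 - (-7)*(-4) = 1200 - 1*28 = 1200 - 28 = 1172)
(O(-70, -56) - 2341)*(-377 + N) = ((64 - 70) - 2341)*(-377 + 1172) = (-6 - 2341)*795 = -2347*795 = -1865865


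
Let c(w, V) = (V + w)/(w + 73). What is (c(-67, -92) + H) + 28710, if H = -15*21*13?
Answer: 49177/2 ≈ 24589.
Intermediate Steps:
c(w, V) = (V + w)/(73 + w)
H = -4095 (H = -315*13 = -4095)
(c(-67, -92) + H) + 28710 = ((-92 - 67)/(73 - 67) - 4095) + 28710 = (-159/6 - 4095) + 28710 = ((1/6)*(-159) - 4095) + 28710 = (-53/2 - 4095) + 28710 = -8243/2 + 28710 = 49177/2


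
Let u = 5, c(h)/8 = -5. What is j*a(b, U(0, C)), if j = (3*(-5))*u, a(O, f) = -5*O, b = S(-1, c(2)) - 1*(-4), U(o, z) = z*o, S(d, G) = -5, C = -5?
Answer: -375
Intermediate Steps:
c(h) = -40 (c(h) = 8*(-5) = -40)
U(o, z) = o*z
b = -1 (b = -5 - 1*(-4) = -5 + 4 = -1)
j = -75 (j = (3*(-5))*5 = -15*5 = -75)
j*a(b, U(0, C)) = -(-375)*(-1) = -75*5 = -375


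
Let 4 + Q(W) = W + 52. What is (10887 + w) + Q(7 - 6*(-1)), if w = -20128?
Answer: -9180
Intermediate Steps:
Q(W) = 48 + W (Q(W) = -4 + (W + 52) = -4 + (52 + W) = 48 + W)
(10887 + w) + Q(7 - 6*(-1)) = (10887 - 20128) + (48 + (7 - 6*(-1))) = -9241 + (48 + (7 + 6)) = -9241 + (48 + 13) = -9241 + 61 = -9180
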